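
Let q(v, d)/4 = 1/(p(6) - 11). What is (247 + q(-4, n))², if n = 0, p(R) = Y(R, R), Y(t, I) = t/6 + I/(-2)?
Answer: 10284849/169 ≈ 60857.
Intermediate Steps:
Y(t, I) = -I/2 + t/6 (Y(t, I) = t*(⅙) + I*(-½) = t/6 - I/2 = -I/2 + t/6)
p(R) = -R/3 (p(R) = -R/2 + R/6 = -R/3)
q(v, d) = -4/13 (q(v, d) = 4/(-⅓*6 - 11) = 4/(-2 - 11) = 4/(-13) = 4*(-1/13) = -4/13)
(247 + q(-4, n))² = (247 - 4/13)² = (3207/13)² = 10284849/169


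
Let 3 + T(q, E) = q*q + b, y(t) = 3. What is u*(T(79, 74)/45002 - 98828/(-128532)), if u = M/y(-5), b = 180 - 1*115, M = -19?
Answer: -24973575547/4338147798 ≈ -5.7567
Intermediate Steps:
b = 65 (b = 180 - 115 = 65)
T(q, E) = 62 + q² (T(q, E) = -3 + (q*q + 65) = -3 + (q² + 65) = -3 + (65 + q²) = 62 + q²)
u = -19/3 ≈ -6.3333
u*(T(79, 74)/45002 - 98828/(-128532)) = -19*((62 + 79²)/45002 - 98828/(-128532))/3 = -19*((62 + 6241)*(1/45002) - 98828*(-1/128532))/3 = -19*(6303*(1/45002) + 24707/32133)/3 = -19*(6303/45002 + 24707/32133)/3 = -19/3*1314398713/1446049266 = -24973575547/4338147798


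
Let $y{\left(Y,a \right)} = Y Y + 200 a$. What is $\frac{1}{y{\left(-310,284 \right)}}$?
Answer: $\frac{1}{152900} \approx 6.5402 \cdot 10^{-6}$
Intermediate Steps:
$y{\left(Y,a \right)} = Y^{2} + 200 a$
$\frac{1}{y{\left(-310,284 \right)}} = \frac{1}{\left(-310\right)^{2} + 200 \cdot 284} = \frac{1}{96100 + 56800} = \frac{1}{152900}$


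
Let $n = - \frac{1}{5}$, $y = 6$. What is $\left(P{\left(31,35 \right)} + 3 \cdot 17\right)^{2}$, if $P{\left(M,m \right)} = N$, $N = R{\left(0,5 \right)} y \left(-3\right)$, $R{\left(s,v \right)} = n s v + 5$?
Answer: $1521$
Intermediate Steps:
$n = - \frac{1}{5}$ ($n = \left(-1\right) \frac{1}{5} = - \frac{1}{5} \approx -0.2$)
$R{\left(s,v \right)} = 5 - \frac{s v}{5}$ ($R{\left(s,v \right)} = - \frac{s}{5} v + 5 = - \frac{s v}{5} + 5 = 5 - \frac{s v}{5}$)
$N = -90$ ($N = \left(5 - 0 \cdot 5\right) 6 \left(-3\right) = \left(5 + 0\right) 6 \left(-3\right) = 5 \cdot 6 \left(-3\right) = 30 \left(-3\right) = -90$)
$P{\left(M,m \right)} = -90$
$\left(P{\left(31,35 \right)} + 3 \cdot 17\right)^{2} = \left(-90 + 3 \cdot 17\right)^{2} = \left(-90 + 51\right)^{2} = \left(-39\right)^{2} = 1521$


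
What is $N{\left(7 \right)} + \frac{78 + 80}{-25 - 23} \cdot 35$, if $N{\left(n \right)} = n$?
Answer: $- \frac{2597}{24} \approx -108.21$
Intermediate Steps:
$N{\left(7 \right)} + \frac{78 + 80}{-25 - 23} \cdot 35 = 7 + \frac{78 + 80}{-25 - 23} \cdot 35 = 7 + \frac{158}{-48} \cdot 35 = 7 + 158 \left(- \frac{1}{48}\right) 35 = 7 - \frac{2765}{24} = - \frac{2597}{24}$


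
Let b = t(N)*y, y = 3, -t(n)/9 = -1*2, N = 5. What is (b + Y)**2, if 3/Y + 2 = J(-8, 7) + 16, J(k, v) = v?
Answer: 143641/49 ≈ 2931.4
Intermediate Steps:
Y = 1/7 (Y = 3/(-2 + (7 + 16)) = 3/(-2 + 23) = 3/21 = 3*(1/21) = 1/7 ≈ 0.14286)
t(n) = 18 (t(n) = -(-9)*2 = -9*(-2) = 18)
b = 54 (b = 18*3 = 54)
(b + Y)**2 = (54 + 1/7)**2 = (379/7)**2 = 143641/49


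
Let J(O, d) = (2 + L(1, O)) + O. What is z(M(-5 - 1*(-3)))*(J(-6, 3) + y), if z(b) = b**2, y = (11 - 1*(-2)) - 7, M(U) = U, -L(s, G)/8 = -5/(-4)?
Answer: -32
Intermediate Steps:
L(s, G) = -10 (L(s, G) = -(-40)/(-4) = -(-40)*(-1)/4 = -8*5/4 = -10)
J(O, d) = -8 + O (J(O, d) = (2 - 10) + O = -8 + O)
y = 6 (y = (11 + 2) - 7 = 13 - 7 = 6)
z(M(-5 - 1*(-3)))*(J(-6, 3) + y) = (-5 - 1*(-3))**2*((-8 - 6) + 6) = (-5 + 3)**2*(-14 + 6) = (-2)**2*(-8) = 4*(-8) = -32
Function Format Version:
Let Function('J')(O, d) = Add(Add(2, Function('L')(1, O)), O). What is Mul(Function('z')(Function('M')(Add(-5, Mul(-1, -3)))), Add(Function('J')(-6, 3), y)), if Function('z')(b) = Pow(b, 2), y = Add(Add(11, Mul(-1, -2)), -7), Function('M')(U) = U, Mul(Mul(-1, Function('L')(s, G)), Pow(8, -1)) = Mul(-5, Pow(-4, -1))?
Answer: -32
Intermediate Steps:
Function('L')(s, G) = -10 (Function('L')(s, G) = Mul(-8, Mul(-5, Pow(-4, -1))) = Mul(-8, Mul(-5, Rational(-1, 4))) = Mul(-8, Rational(5, 4)) = -10)
Function('J')(O, d) = Add(-8, O) (Function('J')(O, d) = Add(Add(2, -10), O) = Add(-8, O))
y = 6 (y = Add(Add(11, 2), -7) = Add(13, -7) = 6)
Mul(Function('z')(Function('M')(Add(-5, Mul(-1, -3)))), Add(Function('J')(-6, 3), y)) = Mul(Pow(Add(-5, Mul(-1, -3)), 2), Add(Add(-8, -6), 6)) = Mul(Pow(Add(-5, 3), 2), Add(-14, 6)) = Mul(Pow(-2, 2), -8) = Mul(4, -8) = -32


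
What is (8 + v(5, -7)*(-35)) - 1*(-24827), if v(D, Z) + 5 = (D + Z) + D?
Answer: 24905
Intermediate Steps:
v(D, Z) = -5 + Z + 2*D (v(D, Z) = -5 + ((D + Z) + D) = -5 + (Z + 2*D) = -5 + Z + 2*D)
(8 + v(5, -7)*(-35)) - 1*(-24827) = (8 + (-5 - 7 + 2*5)*(-35)) - 1*(-24827) = (8 + (-5 - 7 + 10)*(-35)) + 24827 = (8 - 2*(-35)) + 24827 = (8 + 70) + 24827 = 78 + 24827 = 24905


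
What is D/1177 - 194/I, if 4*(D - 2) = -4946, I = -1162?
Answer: -1206151/1367674 ≈ -0.88190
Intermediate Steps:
D = -2469/2 (D = 2 + (¼)*(-4946) = 2 - 2473/2 = -2469/2 ≈ -1234.5)
D/1177 - 194/I = -2469/2/1177 - 194/(-1162) = -2469/2*1/1177 - 194*(-1/1162) = -2469/2354 + 97/581 = -1206151/1367674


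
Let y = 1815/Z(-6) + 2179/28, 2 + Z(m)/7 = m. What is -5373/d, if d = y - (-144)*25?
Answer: -300888/204143 ≈ -1.4739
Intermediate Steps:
Z(m) = -14 + 7*m
y = 2543/56 (y = 1815/(-14 + 7*(-6)) + 2179/28 = 1815/(-14 - 42) + 2179*(1/28) = 1815/(-56) + 2179/28 = 1815*(-1/56) + 2179/28 = -1815/56 + 2179/28 = 2543/56 ≈ 45.411)
d = 204143/56 (d = 2543/56 - (-144)*25 = 2543/56 - 1*(-3600) = 2543/56 + 3600 = 204143/56 ≈ 3645.4)
-5373/d = -5373/204143/56 = -5373*56/204143 = -300888/204143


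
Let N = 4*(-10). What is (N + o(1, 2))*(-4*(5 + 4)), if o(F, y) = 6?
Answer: 1224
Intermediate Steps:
N = -40
(N + o(1, 2))*(-4*(5 + 4)) = (-40 + 6)*(-4*(5 + 4)) = -(-136)*9 = -34*(-36) = 1224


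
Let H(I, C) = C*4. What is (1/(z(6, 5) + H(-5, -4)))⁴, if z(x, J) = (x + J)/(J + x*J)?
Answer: 1500625/90842562801 ≈ 1.6519e-5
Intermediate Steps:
H(I, C) = 4*C
z(x, J) = (J + x)/(J + J*x)
(1/(z(6, 5) + H(-5, -4)))⁴ = (1/((5 + 6)/(5*(1 + 6)) + 4*(-4)))⁴ = (1/((⅕)*11/7 - 16))⁴ = (1/((⅕)*(⅐)*11 - 16))⁴ = (1/(11/35 - 16))⁴ = (1/(-549/35))⁴ = (-35/549)⁴ = 1500625/90842562801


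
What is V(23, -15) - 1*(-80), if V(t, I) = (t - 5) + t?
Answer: 121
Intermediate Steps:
V(t, I) = -5 + 2*t (V(t, I) = (-5 + t) + t = -5 + 2*t)
V(23, -15) - 1*(-80) = (-5 + 2*23) - 1*(-80) = (-5 + 46) + 80 = 41 + 80 = 121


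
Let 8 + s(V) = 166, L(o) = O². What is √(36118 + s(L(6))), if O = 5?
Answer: 2*√9069 ≈ 190.46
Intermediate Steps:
L(o) = 25 (L(o) = 5² = 25)
s(V) = 158 (s(V) = -8 + 166 = 158)
√(36118 + s(L(6))) = √(36118 + 158) = √36276 = 2*√9069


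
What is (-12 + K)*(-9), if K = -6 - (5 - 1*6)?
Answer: 153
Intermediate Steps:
K = -5 (K = -6 - (5 - 6) = -6 - 1*(-1) = -6 + 1 = -5)
(-12 + K)*(-9) = (-12 - 5)*(-9) = -17*(-9) = 153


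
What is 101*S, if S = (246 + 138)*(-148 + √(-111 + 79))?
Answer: -5740032 + 155136*I*√2 ≈ -5.74e+6 + 2.194e+5*I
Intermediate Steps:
S = -56832 + 1536*I*√2 (S = 384*(-148 + √(-32)) = 384*(-148 + 4*I*√2) = -56832 + 1536*I*√2 ≈ -56832.0 + 2172.2*I)
101*S = 101*(-56832 + 1536*I*√2) = -5740032 + 155136*I*√2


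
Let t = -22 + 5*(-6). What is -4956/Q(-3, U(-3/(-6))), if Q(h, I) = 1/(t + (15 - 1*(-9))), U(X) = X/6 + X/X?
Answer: 138768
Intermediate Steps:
U(X) = 1 + X/6 (U(X) = X*(⅙) + 1 = X/6 + 1 = 1 + X/6)
t = -52 (t = -22 - 30 = -52)
Q(h, I) = -1/28 (Q(h, I) = 1/(-52 + (15 - 1*(-9))) = 1/(-52 + (15 + 9)) = 1/(-52 + 24) = 1/(-28) = -1/28)
-4956/Q(-3, U(-3/(-6))) = -4956/(-1/28) = -4956*(-28) = 138768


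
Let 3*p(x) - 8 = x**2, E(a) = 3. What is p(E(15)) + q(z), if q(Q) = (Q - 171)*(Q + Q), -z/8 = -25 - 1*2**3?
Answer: 147329/3 ≈ 49110.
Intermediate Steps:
p(x) = 8/3 + x**2/3
z = 264 (z = -8*(-25 - 1*2**3) = -8*(-25 - 1*8) = -8*(-25 - 8) = -8*(-33) = 264)
q(Q) = 2*Q*(-171 + Q) (q(Q) = (-171 + Q)*(2*Q) = 2*Q*(-171 + Q))
p(E(15)) + q(z) = (8/3 + (1/3)*3**2) + 2*264*(-171 + 264) = (8/3 + (1/3)*9) + 2*264*93 = (8/3 + 3) + 49104 = 17/3 + 49104 = 147329/3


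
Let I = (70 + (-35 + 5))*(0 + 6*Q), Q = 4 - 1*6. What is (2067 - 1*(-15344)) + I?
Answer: 16931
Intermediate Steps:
Q = -2 (Q = 4 - 6 = -2)
I = -480 (I = (70 + (-35 + 5))*(0 + 6*(-2)) = (70 - 30)*(0 - 12) = 40*(-12) = -480)
(2067 - 1*(-15344)) + I = (2067 - 1*(-15344)) - 480 = (2067 + 15344) - 480 = 17411 - 480 = 16931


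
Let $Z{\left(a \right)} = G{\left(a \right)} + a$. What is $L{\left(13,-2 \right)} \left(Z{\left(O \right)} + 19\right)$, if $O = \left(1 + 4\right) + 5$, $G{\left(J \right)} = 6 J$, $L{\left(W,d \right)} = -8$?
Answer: $-712$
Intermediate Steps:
$O = 10$ ($O = 5 + 5 = 10$)
$Z{\left(a \right)} = 7 a$ ($Z{\left(a \right)} = 6 a + a = 7 a$)
$L{\left(13,-2 \right)} \left(Z{\left(O \right)} + 19\right) = - 8 \left(7 \cdot 10 + 19\right) = - 8 \left(70 + 19\right) = \left(-8\right) 89 = -712$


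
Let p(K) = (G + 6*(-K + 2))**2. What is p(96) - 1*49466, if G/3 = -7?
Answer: 292759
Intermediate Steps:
G = -21 (G = 3*(-7) = -21)
p(K) = (-9 - 6*K)**2 (p(K) = (-21 + 6*(-K + 2))**2 = (-21 + 6*(2 - K))**2 = (-21 + (12 - 6*K))**2 = (-9 - 6*K)**2)
p(96) - 1*49466 = 9*(3 + 2*96)**2 - 1*49466 = 9*(3 + 192)**2 - 49466 = 9*195**2 - 49466 = 9*38025 - 49466 = 342225 - 49466 = 292759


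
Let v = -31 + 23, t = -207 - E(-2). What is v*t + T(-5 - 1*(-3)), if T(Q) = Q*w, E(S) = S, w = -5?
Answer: 1650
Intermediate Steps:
T(Q) = -5*Q (T(Q) = Q*(-5) = -5*Q)
t = -205 (t = -207 - 1*(-2) = -207 + 2 = -205)
v = -8
v*t + T(-5 - 1*(-3)) = -8*(-205) - 5*(-5 - 1*(-3)) = 1640 - 5*(-5 + 3) = 1640 - 5*(-2) = 1640 + 10 = 1650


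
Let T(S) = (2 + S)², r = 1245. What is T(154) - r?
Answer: 23091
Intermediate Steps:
T(154) - r = (2 + 154)² - 1*1245 = 156² - 1245 = 24336 - 1245 = 23091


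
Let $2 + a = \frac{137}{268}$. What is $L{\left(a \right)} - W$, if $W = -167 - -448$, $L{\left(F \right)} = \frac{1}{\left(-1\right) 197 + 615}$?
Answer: $- \frac{117457}{418} \approx -281.0$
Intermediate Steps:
$a = - \frac{399}{268}$ ($a = -2 + \frac{137}{268} = - \frac{399}{268} \approx -1.4888$)
$L{\left(F \right)} = \frac{1}{418}$ ($L{\left(F \right)} = \frac{1}{-197 + 615} = \frac{1}{418}$)
$W = 281$ ($W = -167 + 448 = 281$)
$L{\left(a \right)} - W = \frac{1}{418} - 281 = - \frac{117457}{418}$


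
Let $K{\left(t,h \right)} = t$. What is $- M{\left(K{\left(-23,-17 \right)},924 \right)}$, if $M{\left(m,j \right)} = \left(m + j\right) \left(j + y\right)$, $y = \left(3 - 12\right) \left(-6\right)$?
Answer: $-881178$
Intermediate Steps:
$y = 54$ ($y = \left(-9\right) \left(-6\right) = 54$)
$M{\left(m,j \right)} = \left(54 + j\right) \left(j + m\right)$ ($M{\left(m,j \right)} = \left(m + j\right) \left(j + 54\right) = \left(j + m\right) \left(54 + j\right) = \left(54 + j\right) \left(j + m\right)$)
$- M{\left(K{\left(-23,-17 \right)},924 \right)} = - (924^{2} + 54 \cdot 924 + 54 \left(-23\right) + 924 \left(-23\right)) = - (853776 + 49896 - 1242 - 21252) = \left(-1\right) 881178 = -881178$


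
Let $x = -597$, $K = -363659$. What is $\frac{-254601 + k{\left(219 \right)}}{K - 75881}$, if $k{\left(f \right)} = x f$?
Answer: $\frac{96336}{109885} \approx 0.8767$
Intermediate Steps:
$k{\left(f \right)} = - 597 f$
$\frac{-254601 + k{\left(219 \right)}}{K - 75881} = \frac{-254601 - 130743}{-363659 - 75881} = \frac{-254601 - 130743}{-439540} = \left(-385344\right) \left(- \frac{1}{439540}\right) = \frac{96336}{109885}$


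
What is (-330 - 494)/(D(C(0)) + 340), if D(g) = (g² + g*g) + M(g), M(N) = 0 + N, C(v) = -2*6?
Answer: -103/77 ≈ -1.3377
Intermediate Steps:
C(v) = -12
M(N) = N
D(g) = g + 2*g² (D(g) = (g² + g*g) + g = (g² + g²) + g = 2*g² + g = g + 2*g²)
(-330 - 494)/(D(C(0)) + 340) = (-330 - 494)/(-12*(1 + 2*(-12)) + 340) = -824/(-12*(1 - 24) + 340) = -824/(-12*(-23) + 340) = -824/(276 + 340) = -824/616 = -824*1/616 = -103/77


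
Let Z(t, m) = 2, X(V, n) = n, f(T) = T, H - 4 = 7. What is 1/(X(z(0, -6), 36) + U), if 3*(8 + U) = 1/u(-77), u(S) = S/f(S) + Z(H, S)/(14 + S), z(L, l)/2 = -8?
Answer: 61/1729 ≈ 0.035281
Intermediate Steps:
H = 11 (H = 4 + 7 = 11)
z(L, l) = -16 (z(L, l) = 2*(-8) = -16)
u(S) = 1 + 2/(14 + S) (u(S) = S/S + 2/(14 + S) = 1 + 2/(14 + S))
U = -467/61 (U = -8 + 1/(3*(((16 - 77)/(14 - 77)))) = -8 + 1/(3*((-61/(-63)))) = -8 + 1/(3*((-1/63*(-61)))) = -8 + 1/(3*(61/63)) = -8 + (1/3)*(63/61) = -8 + 21/61 = -467/61 ≈ -7.6557)
1/(X(z(0, -6), 36) + U) = 1/(36 - 467/61) = 1/(1729/61) = 61/1729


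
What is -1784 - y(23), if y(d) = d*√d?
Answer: -1784 - 23*√23 ≈ -1894.3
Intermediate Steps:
y(d) = d^(3/2)
-1784 - y(23) = -1784 - 23^(3/2) = -1784 - 23*√23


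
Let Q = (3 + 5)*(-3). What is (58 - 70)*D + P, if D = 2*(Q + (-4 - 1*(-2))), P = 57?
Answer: 681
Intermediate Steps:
Q = -24 (Q = 8*(-3) = -24)
D = -52 (D = 2*(-24 + (-4 - 1*(-2))) = 2*(-24 + (-4 + 2)) = 2*(-24 - 2) = 2*(-26) = -52)
(58 - 70)*D + P = (58 - 70)*(-52) + 57 = -12*(-52) + 57 = 624 + 57 = 681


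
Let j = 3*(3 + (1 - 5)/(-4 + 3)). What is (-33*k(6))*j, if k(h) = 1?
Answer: -693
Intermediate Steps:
j = 21 (j = 3*(3 - 4/(-1)) = 3*(3 - 4*(-1)) = 3*(3 + 4) = 3*7 = 21)
(-33*k(6))*j = -33*1*21 = -33*21 = -693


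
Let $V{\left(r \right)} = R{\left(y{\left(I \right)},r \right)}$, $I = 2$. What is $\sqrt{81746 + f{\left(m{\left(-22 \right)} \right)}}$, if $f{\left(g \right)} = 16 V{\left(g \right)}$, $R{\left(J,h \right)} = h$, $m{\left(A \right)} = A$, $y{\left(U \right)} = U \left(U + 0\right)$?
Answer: $\sqrt{81394} \approx 285.3$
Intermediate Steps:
$y{\left(U \right)} = U^{2}$ ($y{\left(U \right)} = U U = U^{2}$)
$V{\left(r \right)} = r$
$f{\left(g \right)} = 16 g$
$\sqrt{81746 + f{\left(m{\left(-22 \right)} \right)}} = \sqrt{81746 + 16 \left(-22\right)} = \sqrt{81746 - 352} = \sqrt{81394}$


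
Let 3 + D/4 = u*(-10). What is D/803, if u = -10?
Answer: 388/803 ≈ 0.48319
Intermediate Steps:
D = 388 (D = -12 + 4*(-10*(-10)) = -12 + 4*100 = -12 + 400 = 388)
D/803 = 388/803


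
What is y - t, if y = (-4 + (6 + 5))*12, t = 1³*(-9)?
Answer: 93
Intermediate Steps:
t = -9 (t = 1*(-9) = -9)
y = 84 (y = (-4 + 11)*12 = 7*12 = 84)
y - t = 84 - 1*(-9) = 84 + 9 = 93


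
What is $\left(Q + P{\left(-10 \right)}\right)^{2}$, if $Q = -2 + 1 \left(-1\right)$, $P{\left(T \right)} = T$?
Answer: $169$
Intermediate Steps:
$Q = -3$ ($Q = -2 - 1 = -3$)
$\left(Q + P{\left(-10 \right)}\right)^{2} = \left(-3 - 10\right)^{2} = \left(-13\right)^{2} = 169$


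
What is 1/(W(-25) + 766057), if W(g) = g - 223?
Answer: 1/765809 ≈ 1.3058e-6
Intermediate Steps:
W(g) = -223 + g
1/(W(-25) + 766057) = 1/((-223 - 25) + 766057) = 1/(-248 + 766057) = 1/765809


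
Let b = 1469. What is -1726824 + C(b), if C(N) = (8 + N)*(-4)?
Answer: -1732732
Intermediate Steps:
C(N) = -32 - 4*N
-1726824 + C(b) = -1726824 + (-32 - 4*1469) = -1726824 + (-32 - 5876) = -1726824 - 5908 = -1732732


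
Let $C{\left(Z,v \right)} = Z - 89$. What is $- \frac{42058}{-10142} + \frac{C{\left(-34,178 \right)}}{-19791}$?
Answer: $\frac{138936224}{33453387} \approx 4.1531$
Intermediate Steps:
$C{\left(Z,v \right)} = -89 + Z$
$- \frac{42058}{-10142} + \frac{C{\left(-34,178 \right)}}{-19791} = - \frac{42058}{-10142} + \frac{-89 - 34}{-19791} = \left(-42058\right) \left(- \frac{1}{10142}\right) - - \frac{41}{6597} = \frac{21029}{5071} + \frac{41}{6597} = \frac{138936224}{33453387}$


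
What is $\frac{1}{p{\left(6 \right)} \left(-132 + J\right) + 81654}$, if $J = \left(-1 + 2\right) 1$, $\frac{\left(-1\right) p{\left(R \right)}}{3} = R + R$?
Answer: $\frac{1}{86370} \approx 1.1578 \cdot 10^{-5}$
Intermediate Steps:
$p{\left(R \right)} = - 6 R$ ($p{\left(R \right)} = - 3 \left(R + R\right) = - 3 \cdot 2 R = - 6 R$)
$J = 1$ ($J = 1 \cdot 1 = 1$)
$\frac{1}{p{\left(6 \right)} \left(-132 + J\right) + 81654} = \frac{1}{\left(-6\right) 6 \left(-132 + 1\right) + 81654} = \frac{1}{\left(-36\right) \left(-131\right) + 81654} = \frac{1}{4716 + 81654} = \frac{1}{86370}$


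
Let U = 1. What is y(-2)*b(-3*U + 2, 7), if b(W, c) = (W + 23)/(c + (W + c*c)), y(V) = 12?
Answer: 24/5 ≈ 4.8000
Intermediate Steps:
b(W, c) = (23 + W)/(W + c + c²) (b(W, c) = (23 + W)/(c + (W + c²)) = (23 + W)/(W + c + c²))
y(-2)*b(-3*U + 2, 7) = 12*((23 + (-3*1 + 2))/((-3*1 + 2) + 7 + 7²)) = 12*((23 + (-3 + 2))/((-3 + 2) + 7 + 49)) = 12*((23 - 1)/(-1 + 7 + 49)) = 12*(22/55) = 12*((1/55)*22) = 12*(⅖) = 24/5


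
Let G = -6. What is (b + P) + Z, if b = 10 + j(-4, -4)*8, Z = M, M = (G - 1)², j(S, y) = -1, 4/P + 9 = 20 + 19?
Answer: 767/15 ≈ 51.133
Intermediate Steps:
P = 2/15 (P = 4/(-9 + (20 + 19)) = 4/(-9 + 39) = 4/30 = 4*(1/30) = 2/15 ≈ 0.13333)
M = 49 (M = (-6 - 1)² = (-7)² = 49)
Z = 49
b = 2 (b = 10 - 1*8 = 10 - 8 = 2)
(b + P) + Z = (2 + 2/15) + 49 = 32/15 + 49 = 767/15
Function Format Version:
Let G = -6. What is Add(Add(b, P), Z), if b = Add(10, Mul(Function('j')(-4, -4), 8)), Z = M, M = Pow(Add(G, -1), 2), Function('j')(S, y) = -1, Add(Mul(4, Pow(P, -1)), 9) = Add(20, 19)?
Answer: Rational(767, 15) ≈ 51.133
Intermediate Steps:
P = Rational(2, 15) (P = Mul(4, Pow(Add(-9, Add(20, 19)), -1)) = Mul(4, Pow(Add(-9, 39), -1)) = Mul(4, Pow(30, -1)) = Mul(4, Rational(1, 30)) = Rational(2, 15) ≈ 0.13333)
M = 49 (M = Pow(Add(-6, -1), 2) = Pow(-7, 2) = 49)
Z = 49
b = 2 (b = Add(10, Mul(-1, 8)) = Add(10, -8) = 2)
Add(Add(b, P), Z) = Add(Add(2, Rational(2, 15)), 49) = Add(Rational(32, 15), 49) = Rational(767, 15)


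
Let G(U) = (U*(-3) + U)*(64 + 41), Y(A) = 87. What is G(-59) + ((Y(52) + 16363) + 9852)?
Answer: 38692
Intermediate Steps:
G(U) = -210*U (G(U) = (-3*U + U)*105 = -2*U*105 = -210*U)
G(-59) + ((Y(52) + 16363) + 9852) = -210*(-59) + ((87 + 16363) + 9852) = 12390 + (16450 + 9852) = 12390 + 26302 = 38692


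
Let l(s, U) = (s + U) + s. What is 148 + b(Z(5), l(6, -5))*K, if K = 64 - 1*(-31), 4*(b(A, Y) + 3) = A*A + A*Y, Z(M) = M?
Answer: 1288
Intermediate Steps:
l(s, U) = U + 2*s (l(s, U) = (U + s) + s = U + 2*s)
b(A, Y) = -3 + A²/4 + A*Y/4 (b(A, Y) = -3 + (A*A + A*Y)/4 = -3 + (A² + A*Y)/4 = -3 + (A²/4 + A*Y/4) = -3 + A²/4 + A*Y/4)
K = 95 (K = 64 + 31 = 95)
148 + b(Z(5), l(6, -5))*K = 148 + (-3 + (¼)*5² + (¼)*5*(-5 + 2*6))*95 = 148 + (-3 + (¼)*25 + (¼)*5*(-5 + 12))*95 = 148 + (-3 + 25/4 + (¼)*5*7)*95 = 148 + (-3 + 25/4 + 35/4)*95 = 148 + 12*95 = 148 + 1140 = 1288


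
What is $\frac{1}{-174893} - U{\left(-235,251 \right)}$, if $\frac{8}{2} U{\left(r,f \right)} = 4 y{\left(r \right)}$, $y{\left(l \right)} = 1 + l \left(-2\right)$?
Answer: $- \frac{82374604}{174893} \approx -471.0$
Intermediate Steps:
$y{\left(l \right)} = 1 - 2 l$
$U{\left(r,f \right)} = 1 - 2 r$ ($U{\left(r,f \right)} = \frac{4 \left(1 - 2 r\right)}{4} = \frac{4 - 8 r}{4} = 1 - 2 r$)
$\frac{1}{-174893} - U{\left(-235,251 \right)} = \frac{1}{-174893} - \left(1 - -470\right) = - \frac{1}{174893} - \left(1 + 470\right) = - \frac{1}{174893} - 471 = - \frac{82374604}{174893}$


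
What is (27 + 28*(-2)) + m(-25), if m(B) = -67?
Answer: -96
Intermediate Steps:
(27 + 28*(-2)) + m(-25) = (27 + 28*(-2)) - 67 = (27 - 56) - 67 = -29 - 67 = -96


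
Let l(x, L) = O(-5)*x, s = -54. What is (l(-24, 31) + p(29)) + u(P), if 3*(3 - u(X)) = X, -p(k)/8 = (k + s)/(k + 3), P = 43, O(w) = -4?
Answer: 1091/12 ≈ 90.917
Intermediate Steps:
p(k) = -8*(-54 + k)/(3 + k) (p(k) = -8*(k - 54)/(k + 3) = -8*(-54 + k)/(3 + k))
u(X) = 3 - X/3
l(x, L) = -4*x
(l(-24, 31) + p(29)) + u(P) = (-4*(-24) + 8*(54 - 1*29)/(3 + 29)) + (3 - ⅓*43) = (96 + 8*(54 - 29)/32) + (3 - 43/3) = (96 + 8*(1/32)*25) - 34/3 = (96 + 25/4) - 34/3 = 409/4 - 34/3 = 1091/12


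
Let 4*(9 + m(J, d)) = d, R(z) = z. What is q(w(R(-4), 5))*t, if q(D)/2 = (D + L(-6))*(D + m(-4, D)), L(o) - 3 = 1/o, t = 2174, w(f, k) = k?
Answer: -561979/6 ≈ -93663.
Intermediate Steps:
m(J, d) = -9 + d/4
L(o) = 3 + 1/o
q(D) = 2*(-9 + 5*D/4)*(17/6 + D) (q(D) = 2*((D + (3 + 1/(-6)))*(D + (-9 + D/4))) = 2*((D + (3 - 1/6))*(-9 + 5*D/4)) = 2*((D + 17/6)*(-9 + 5*D/4)) = 2*((17/6 + D)*(-9 + 5*D/4)) = 2*((-9 + 5*D/4)*(17/6 + D)) = 2*(-9 + 5*D/4)*(17/6 + D))
q(w(R(-4), 5))*t = (-51 - 131/12*5 + (5/2)*5**2)*2174 = (-51 - 655/12 + (5/2)*25)*2174 = (-51 - 655/12 + 125/2)*2174 = -517/12*2174 = -561979/6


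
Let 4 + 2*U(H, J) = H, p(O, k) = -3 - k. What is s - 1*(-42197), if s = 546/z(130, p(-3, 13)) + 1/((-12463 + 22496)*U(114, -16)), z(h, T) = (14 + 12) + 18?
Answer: 46583570157/1103630 ≈ 42209.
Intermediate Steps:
U(H, J) = -2 + H/2
z(h, T) = 44 (z(h, T) = 26 + 18 = 44)
s = 13695047/1103630 (s = 546/44 + 1/((-12463 + 22496)*(-2 + (½)*114)) = 546*(1/44) + 1/(10033*(-2 + 57)) = 273/22 + (1/10033)/55 = 273/22 + (1/10033)*(1/55) = 273/22 + 1/551815 = 13695047/1103630 ≈ 12.409)
s - 1*(-42197) = 13695047/1103630 - 1*(-42197) = 13695047/1103630 + 42197 = 46583570157/1103630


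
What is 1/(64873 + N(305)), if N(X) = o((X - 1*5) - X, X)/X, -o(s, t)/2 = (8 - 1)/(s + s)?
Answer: 1525/98931332 ≈ 1.5415e-5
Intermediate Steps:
o(s, t) = -7/s (o(s, t) = -2*(8 - 1)/(s + s) = -14/(2*s) = -14*1/(2*s) = -7/s)
N(X) = 7/(5*X) (N(X) = (-7/((X - 1*5) - X))/X = (-7/((X - 5) - X))/X = (-7/((-5 + X) - X))/X = (-7/(-5))/X = (-7*(-⅕))/X = 7/(5*X))
1/(64873 + N(305)) = 1/(64873 + (7/5)/305) = 1/(64873 + (7/5)*(1/305)) = 1/(64873 + 7/1525) = 1/(98931332/1525) = 1525/98931332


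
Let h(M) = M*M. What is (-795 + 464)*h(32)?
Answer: -338944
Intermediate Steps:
h(M) = M²
(-795 + 464)*h(32) = (-795 + 464)*32² = -331*1024 = -338944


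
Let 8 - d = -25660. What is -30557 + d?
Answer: -4889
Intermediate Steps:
d = 25668 (d = 8 - 1*(-25660) = 8 + 25660 = 25668)
-30557 + d = -30557 + 25668 = -4889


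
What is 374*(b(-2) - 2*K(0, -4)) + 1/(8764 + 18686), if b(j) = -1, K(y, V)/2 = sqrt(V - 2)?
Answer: -10266299/27450 - 1496*I*sqrt(6) ≈ -374.0 - 3664.4*I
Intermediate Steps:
K(y, V) = 2*sqrt(-2 + V) (K(y, V) = 2*sqrt(V - 2) = 2*sqrt(-2 + V))
374*(b(-2) - 2*K(0, -4)) + 1/(8764 + 18686) = 374*(-1 - 4*sqrt(-2 - 4)) + 1/(8764 + 18686) = 374*(-1 - 4*sqrt(-6)) + 1/27450 = 374*(-1 - 4*I*sqrt(6)) + 1/27450 = (-374 - 1496*I*sqrt(6)) + 1/27450 = -10266299/27450 - 1496*I*sqrt(6)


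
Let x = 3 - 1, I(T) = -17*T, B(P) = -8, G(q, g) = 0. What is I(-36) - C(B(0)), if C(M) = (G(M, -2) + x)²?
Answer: 608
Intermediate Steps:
x = 2
C(M) = 4 (C(M) = (0 + 2)² = 2² = 4)
I(-36) - C(B(0)) = -17*(-36) - 1*4 = 612 - 4 = 608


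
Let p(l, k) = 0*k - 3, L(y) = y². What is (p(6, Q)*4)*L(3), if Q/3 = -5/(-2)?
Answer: -108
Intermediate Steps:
Q = 15/2 (Q = 3*(-5/(-2)) = 3*(-5*(-½)) = 3*(5/2) = 15/2 ≈ 7.5000)
p(l, k) = -3 (p(l, k) = 0 - 3 = -3)
(p(6, Q)*4)*L(3) = -3*4*3² = -12*9 = -108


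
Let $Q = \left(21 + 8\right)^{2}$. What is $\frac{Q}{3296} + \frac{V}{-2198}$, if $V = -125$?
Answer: $\frac{1130259}{3622304} \approx 0.31203$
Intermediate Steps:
$Q = 841$ ($Q = 29^{2} = 841$)
$\frac{Q}{3296} + \frac{V}{-2198} = \frac{841}{3296} - \frac{125}{-2198} = 841 \cdot \frac{1}{3296} - - \frac{125}{2198} = \frac{841}{3296} + \frac{125}{2198} = \frac{1130259}{3622304}$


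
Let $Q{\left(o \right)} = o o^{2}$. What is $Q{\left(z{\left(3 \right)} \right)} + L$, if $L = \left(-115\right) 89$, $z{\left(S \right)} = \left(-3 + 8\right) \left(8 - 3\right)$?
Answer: $5390$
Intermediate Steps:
$z{\left(S \right)} = 25$ ($z{\left(S \right)} = 5 \cdot 5 = 25$)
$Q{\left(o \right)} = o^{3}$
$L = -10235$
$Q{\left(z{\left(3 \right)} \right)} + L = 25^{3} - 10235 = 15625 - 10235 = 5390$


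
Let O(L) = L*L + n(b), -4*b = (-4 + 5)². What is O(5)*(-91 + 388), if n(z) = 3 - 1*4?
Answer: 7128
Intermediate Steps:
b = -¼ (b = -(-4 + 5)²/4 = -¼*1² = -¼*1 = -¼ ≈ -0.25000)
n(z) = -1 (n(z) = 3 - 4 = -1)
O(L) = -1 + L² (O(L) = L*L - 1 = L² - 1 = -1 + L²)
O(5)*(-91 + 388) = (-1 + 5²)*(-91 + 388) = (-1 + 25)*297 = 24*297 = 7128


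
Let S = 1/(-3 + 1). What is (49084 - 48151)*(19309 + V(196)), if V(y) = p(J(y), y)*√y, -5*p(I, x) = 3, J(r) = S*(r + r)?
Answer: 90037299/5 ≈ 1.8007e+7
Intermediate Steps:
S = -½ (S = 1/(-2) = -½ ≈ -0.50000)
J(r) = -r (J(r) = -(r + r)/2 = -r)
p(I, x) = -⅗ (p(I, x) = -⅕*3 = -⅗)
V(y) = -3*√y/5
(49084 - 48151)*(19309 + V(196)) = (49084 - 48151)*(19309 - 3*√196/5) = 933*(19309 - ⅗*14) = 933*(19309 - 42/5) = 933*(96503/5) = 90037299/5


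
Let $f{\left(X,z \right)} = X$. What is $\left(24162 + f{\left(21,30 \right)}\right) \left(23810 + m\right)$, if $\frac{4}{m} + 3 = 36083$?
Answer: $\frac{5193691038783}{9020} \approx 5.758 \cdot 10^{8}$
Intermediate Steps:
$m = \frac{1}{9020}$ ($m = \frac{4}{-3 + 36083} = \frac{4}{36080} = 4 \cdot \frac{1}{36080} = \frac{1}{9020} \approx 0.00011086$)
$\left(24162 + f{\left(21,30 \right)}\right) \left(23810 + m\right) = \left(24162 + 21\right) \left(23810 + \frac{1}{9020}\right) = 24183 \cdot \frac{214766201}{9020} = \frac{5193691038783}{9020}$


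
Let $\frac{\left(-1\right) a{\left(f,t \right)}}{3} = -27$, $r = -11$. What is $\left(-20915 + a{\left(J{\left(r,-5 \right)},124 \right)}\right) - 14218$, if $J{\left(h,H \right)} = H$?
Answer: $-35052$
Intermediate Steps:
$a{\left(f,t \right)} = 81$ ($a{\left(f,t \right)} = \left(-3\right) \left(-27\right) = 81$)
$\left(-20915 + a{\left(J{\left(r,-5 \right)},124 \right)}\right) - 14218 = \left(-20915 + 81\right) - 14218 = -20834 - 14218 = -35052$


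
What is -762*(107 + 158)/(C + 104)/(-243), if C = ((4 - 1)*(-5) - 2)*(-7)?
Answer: 67310/18063 ≈ 3.7264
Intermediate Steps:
C = 119 (C = (3*(-5) - 2)*(-7) = (-15 - 2)*(-7) = -17*(-7) = 119)
-762*(107 + 158)/(C + 104)/(-243) = -762*(107 + 158)/(119 + 104)/(-243) = -762/(223/265)*(-1/243) = -762/(223*(1/265))*(-1/243) = -762/223/265*(-1/243) = -762*265/223*(-1/243) = -201930/223*(-1/243) = 67310/18063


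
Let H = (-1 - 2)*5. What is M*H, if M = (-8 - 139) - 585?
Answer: 10980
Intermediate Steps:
M = -732 (M = -147 - 585 = -732)
H = -15 (H = -3*5 = -15)
M*H = -732*(-15) = 10980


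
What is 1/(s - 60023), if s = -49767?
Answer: -1/109790 ≈ -9.1083e-6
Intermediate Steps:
1/(s - 60023) = 1/(-49767 - 60023) = 1/(-109790) = -1/109790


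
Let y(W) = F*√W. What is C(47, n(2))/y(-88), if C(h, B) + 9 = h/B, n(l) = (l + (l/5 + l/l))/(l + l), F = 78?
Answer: -787*I*√22/58344 ≈ -0.063269*I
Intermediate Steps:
n(l) = (1 + 6*l/5)/(2*l) (n(l) = (l + (l*(⅕) + 1))/((2*l)) = (l + (l/5 + 1))*(1/(2*l)) = (l + (1 + l/5))*(1/(2*l)) = (1 + 6*l/5)*(1/(2*l)) = (1 + 6*l/5)/(2*l))
C(h, B) = -9 + h/B
y(W) = 78*√W
C(47, n(2))/y(-88) = (-9 + 47/(((⅒)*(5 + 6*2)/2)))/((78*√(-88))) = (-9 + 47/(((⅒)*(½)*(5 + 12))))/((78*(2*I*√22))) = (-9 + 47/(((⅒)*(½)*17)))/((156*I*√22)) = (-9 + 47/(17/20))*(-I*√22/3432) = (-9 + 47*(20/17))*(-I*√22/3432) = (-9 + 940/17)*(-I*√22/3432) = 787*(-I*√22/3432)/17 = -787*I*√22/58344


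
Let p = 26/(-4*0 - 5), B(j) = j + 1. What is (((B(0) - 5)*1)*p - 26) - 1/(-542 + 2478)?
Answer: -50341/9680 ≈ -5.2005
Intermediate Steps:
B(j) = 1 + j
p = -26/5 (p = 26/(0 - 5) = 26/(-5) = 26*(-⅕) = -26/5 ≈ -5.2000)
(((B(0) - 5)*1)*p - 26) - 1/(-542 + 2478) = ((((1 + 0) - 5)*1)*(-26/5) - 26) - 1/(-542 + 2478) = (((1 - 5)*1)*(-26/5) - 26) - 1/1936 = (-4*1*(-26/5) - 26) - 1*1/1936 = (-4*(-26/5) - 26) - 1/1936 = (104/5 - 26) - 1/1936 = -26/5 - 1/1936 = -50341/9680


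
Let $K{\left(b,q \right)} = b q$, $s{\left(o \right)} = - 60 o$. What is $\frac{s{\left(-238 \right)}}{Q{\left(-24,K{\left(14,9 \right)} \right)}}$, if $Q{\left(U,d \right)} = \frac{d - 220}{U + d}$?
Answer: $- \frac{728280}{47} \approx -15495.0$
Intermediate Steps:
$Q{\left(U,d \right)} = \frac{-220 + d}{U + d}$
$\frac{s{\left(-238 \right)}}{Q{\left(-24,K{\left(14,9 \right)} \right)}} = \frac{\left(-60\right) \left(-238\right)}{\frac{1}{-24 + 14 \cdot 9} \left(-220 + 14 \cdot 9\right)} = \frac{14280}{\frac{1}{-24 + 126} \left(-220 + 126\right)} = \frac{14280}{\frac{1}{102} \left(-94\right)} = \frac{14280}{- \frac{47}{51}} = 14280 \left(- \frac{51}{47}\right) = - \frac{728280}{47}$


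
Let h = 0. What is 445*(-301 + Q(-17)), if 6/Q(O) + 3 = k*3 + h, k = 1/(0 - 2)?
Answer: -403615/3 ≈ -1.3454e+5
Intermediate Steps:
k = -1/2 (k = 1/(-2) = -1/2 ≈ -0.50000)
Q(O) = -4/3 (Q(O) = 6/(-3 + (-1/2*3 + 0)) = 6/(-3 + (-3/2 + 0)) = 6/(-3 - 3/2) = 6/(-9/2) = 6*(-2/9) = -4/3)
445*(-301 + Q(-17)) = 445*(-301 - 4/3) = 445*(-907/3) = -403615/3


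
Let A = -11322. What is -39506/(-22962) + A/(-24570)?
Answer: 3798266/1741285 ≈ 2.1813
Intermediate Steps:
-39506/(-22962) + A/(-24570) = -39506/(-22962) - 11322/(-24570) = -39506*(-1/22962) - 11322*(-1/24570) = 19753/11481 + 629/1365 = 3798266/1741285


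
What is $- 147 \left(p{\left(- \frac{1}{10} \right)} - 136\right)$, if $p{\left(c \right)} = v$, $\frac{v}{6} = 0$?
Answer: $19992$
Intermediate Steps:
$v = 0$ ($v = 6 \cdot 0 = 0$)
$p{\left(c \right)} = 0$
$- 147 \left(p{\left(- \frac{1}{10} \right)} - 136\right) = - 147 \left(0 - 136\right) = \left(-147\right) \left(-136\right) = 19992$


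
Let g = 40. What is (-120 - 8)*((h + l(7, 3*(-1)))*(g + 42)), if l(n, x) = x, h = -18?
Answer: 220416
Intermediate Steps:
(-120 - 8)*((h + l(7, 3*(-1)))*(g + 42)) = (-120 - 8)*((-18 + 3*(-1))*(40 + 42)) = -128*(-18 - 3)*82 = -(-2688)*82 = -128*(-1722) = 220416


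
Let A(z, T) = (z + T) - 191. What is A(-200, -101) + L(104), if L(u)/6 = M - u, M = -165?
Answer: -2106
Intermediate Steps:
A(z, T) = -191 + T + z (A(z, T) = (T + z) - 191 = -191 + T + z)
L(u) = -990 - 6*u (L(u) = 6*(-165 - u) = -990 - 6*u)
A(-200, -101) + L(104) = (-191 - 101 - 200) + (-990 - 6*104) = -492 + (-990 - 624) = -492 - 1614 = -2106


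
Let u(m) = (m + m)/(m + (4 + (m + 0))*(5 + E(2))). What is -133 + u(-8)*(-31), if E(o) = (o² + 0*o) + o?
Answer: -1853/13 ≈ -142.54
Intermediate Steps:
E(o) = o + o² (E(o) = (o² + 0) + o = o² + o = o + o²)
u(m) = 2*m/(44 + 12*m) (u(m) = (m + m)/(m + (4 + (m + 0))*(5 + 2*(1 + 2))) = (2*m)/(m + (4 + m)*(5 + 2*3)) = (2*m)/(m + (4 + m)*(5 + 6)) = (2*m)/(m + (4 + m)*11) = (2*m)/(m + (44 + 11*m)) = (2*m)/(44 + 12*m) = 2*m/(44 + 12*m))
-133 + u(-8)*(-31) = -133 + ((½)*(-8)/(11 + 3*(-8)))*(-31) = -133 + ((½)*(-8)/(11 - 24))*(-31) = -133 + ((½)*(-8)/(-13))*(-31) = -133 + ((½)*(-8)*(-1/13))*(-31) = -133 + (4/13)*(-31) = -133 - 124/13 = -1853/13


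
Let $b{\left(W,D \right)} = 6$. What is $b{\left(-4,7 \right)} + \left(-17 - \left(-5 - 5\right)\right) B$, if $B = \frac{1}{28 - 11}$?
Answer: $\frac{95}{17} \approx 5.5882$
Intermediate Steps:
$B = \frac{1}{17} \approx 0.058824$
$b{\left(-4,7 \right)} + \left(-17 - \left(-5 - 5\right)\right) B = 6 + \left(-17 - \left(-5 - 5\right)\right) \frac{1}{17} = 6 + \left(-17 - -10\right) \frac{1}{17} = 6 + \left(-17 + 10\right) \frac{1}{17} = 6 - \frac{7}{17} = \frac{95}{17}$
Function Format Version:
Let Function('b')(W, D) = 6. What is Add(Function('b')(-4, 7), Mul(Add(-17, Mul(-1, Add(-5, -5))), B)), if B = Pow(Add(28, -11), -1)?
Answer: Rational(95, 17) ≈ 5.5882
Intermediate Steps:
B = Rational(1, 17) (B = Pow(17, -1) = Rational(1, 17) ≈ 0.058824)
Add(Function('b')(-4, 7), Mul(Add(-17, Mul(-1, Add(-5, -5))), B)) = Add(6, Mul(Add(-17, Mul(-1, Add(-5, -5))), Rational(1, 17))) = Add(6, Mul(Add(-17, Mul(-1, -10)), Rational(1, 17))) = Add(6, Mul(Add(-17, 10), Rational(1, 17))) = Add(6, Mul(-7, Rational(1, 17))) = Add(6, Rational(-7, 17)) = Rational(95, 17)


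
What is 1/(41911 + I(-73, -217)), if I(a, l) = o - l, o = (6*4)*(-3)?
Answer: 1/42056 ≈ 2.3778e-5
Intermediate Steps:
o = -72 (o = 24*(-3) = -72)
I(a, l) = -72 - l
1/(41911 + I(-73, -217)) = 1/(41911 + (-72 - 1*(-217))) = 1/(41911 + (-72 + 217)) = 1/(41911 + 145) = 1/42056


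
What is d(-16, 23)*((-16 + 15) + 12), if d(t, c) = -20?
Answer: -220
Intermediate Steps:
d(-16, 23)*((-16 + 15) + 12) = -20*((-16 + 15) + 12) = -20*(-1 + 12) = -20*11 = -220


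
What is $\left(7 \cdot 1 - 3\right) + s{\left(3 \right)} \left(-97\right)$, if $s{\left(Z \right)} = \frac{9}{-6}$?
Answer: $\frac{299}{2} \approx 149.5$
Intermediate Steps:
$s{\left(Z \right)} = - \frac{3}{2}$ ($s{\left(Z \right)} = 9 \left(- \frac{1}{6}\right) = - \frac{3}{2}$)
$\left(7 \cdot 1 - 3\right) + s{\left(3 \right)} \left(-97\right) = \left(7 \cdot 1 - 3\right) - - \frac{291}{2} = \left(7 - 3\right) + \frac{291}{2} = 4 + \frac{291}{2} = \frac{299}{2}$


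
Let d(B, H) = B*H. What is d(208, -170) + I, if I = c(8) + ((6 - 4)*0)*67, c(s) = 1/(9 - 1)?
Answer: -282879/8 ≈ -35360.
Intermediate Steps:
c(s) = ⅛ (c(s) = 1/8 = ⅛)
I = ⅛ (I = ⅛ + ((6 - 4)*0)*67 = ⅛ + (2*0)*67 = ⅛ + 0*67 = ⅛ + 0 = ⅛ ≈ 0.12500)
d(208, -170) + I = 208*(-170) + ⅛ = -35360 + ⅛ = -282879/8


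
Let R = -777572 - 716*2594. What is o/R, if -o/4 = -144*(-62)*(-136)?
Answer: -4352/2361 ≈ -1.8433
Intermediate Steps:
R = -2634876 (R = -777572 - 1857304 = -2634876)
o = 4856832 (o = -4*(-144*(-62))*(-136) = -35712*(-136) = -4*(-1214208) = 4856832)
o/R = 4856832/(-2634876) = 4856832*(-1/2634876) = -4352/2361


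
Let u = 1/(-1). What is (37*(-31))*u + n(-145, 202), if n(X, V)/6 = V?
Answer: 2359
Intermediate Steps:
n(X, V) = 6*V
u = -1
(37*(-31))*u + n(-145, 202) = (37*(-31))*(-1) + 6*202 = -1147*(-1) + 1212 = 1147 + 1212 = 2359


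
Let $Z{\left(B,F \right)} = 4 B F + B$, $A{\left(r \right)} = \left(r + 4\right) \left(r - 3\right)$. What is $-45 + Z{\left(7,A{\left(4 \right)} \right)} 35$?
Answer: $8040$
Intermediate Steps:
$A{\left(r \right)} = \left(-3 + r\right) \left(4 + r\right)$ ($A{\left(r \right)} = \left(4 + r\right) \left(-3 + r\right) = \left(-3 + r\right) \left(4 + r\right)$)
$Z{\left(B,F \right)} = B + 4 B F$ ($Z{\left(B,F \right)} = 4 B F + B = B + 4 B F$)
$-45 + Z{\left(7,A{\left(4 \right)} \right)} 35 = -45 + 7 \left(1 + 4 \left(-12 + 4 + 4^{2}\right)\right) 35 = -45 + 7 \left(1 + 4 \left(-12 + 4 + 16\right)\right) 35 = -45 + 7 \left(1 + 4 \cdot 8\right) 35 = -45 + 7 \left(1 + 32\right) 35 = -45 + 7 \cdot 33 \cdot 35 = -45 + 231 \cdot 35 = -45 + 8085 = 8040$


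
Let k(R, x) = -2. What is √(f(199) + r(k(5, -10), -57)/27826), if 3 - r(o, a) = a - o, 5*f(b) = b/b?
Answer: 3*√108660530/69565 ≈ 0.44954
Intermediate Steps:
f(b) = ⅕ (f(b) = (b/b)/5 = (⅕)*1 = ⅕)
r(o, a) = 3 + o - a (r(o, a) = 3 - (a - o) = 3 + (o - a) = 3 + o - a)
√(f(199) + r(k(5, -10), -57)/27826) = √(⅕ + (3 - 2 - 1*(-57))/27826) = √(⅕ + (3 - 2 + 57)*(1/27826)) = √(⅕ + 58*(1/27826)) = √(⅕ + 29/13913) = √(14058/69565) = 3*√108660530/69565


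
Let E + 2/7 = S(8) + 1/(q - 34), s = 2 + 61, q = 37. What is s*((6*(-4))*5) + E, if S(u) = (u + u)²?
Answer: -153383/21 ≈ -7304.0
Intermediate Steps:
s = 63
S(u) = 4*u² (S(u) = (2*u)² = 4*u²)
E = 5377/21 (E = -2/7 + (4*8² + 1/(37 - 34)) = -2/7 + (4*64 + 1/3) = -2/7 + (256 + ⅓) = -2/7 + 769/3 = 5377/21 ≈ 256.05)
s*((6*(-4))*5) + E = 63*((6*(-4))*5) + 5377/21 = 63*(-24*5) + 5377/21 = 63*(-120) + 5377/21 = -7560 + 5377/21 = -153383/21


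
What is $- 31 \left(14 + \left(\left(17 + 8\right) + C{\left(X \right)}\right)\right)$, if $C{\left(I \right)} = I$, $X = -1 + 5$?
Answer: $-1333$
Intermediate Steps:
$X = 4$
$- 31 \left(14 + \left(\left(17 + 8\right) + C{\left(X \right)}\right)\right) = - 31 \left(14 + \left(\left(17 + 8\right) + 4\right)\right) = - 31 \left(14 + \left(25 + 4\right)\right) = - 31 \left(14 + 29\right) = \left(-31\right) 43 = -1333$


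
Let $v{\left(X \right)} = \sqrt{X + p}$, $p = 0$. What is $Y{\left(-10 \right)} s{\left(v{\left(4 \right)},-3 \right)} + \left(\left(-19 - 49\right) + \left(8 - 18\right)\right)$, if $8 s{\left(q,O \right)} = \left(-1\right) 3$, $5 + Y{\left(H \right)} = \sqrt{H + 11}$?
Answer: $- \frac{153}{2} \approx -76.5$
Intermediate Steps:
$Y{\left(H \right)} = -5 + \sqrt{11 + H}$ ($Y{\left(H \right)} = -5 + \sqrt{H + 11} = -5 + \sqrt{11 + H}$)
$v{\left(X \right)} = \sqrt{X}$ ($v{\left(X \right)} = \sqrt{X + 0} = \sqrt{X}$)
$s{\left(q,O \right)} = - \frac{3}{8}$ ($s{\left(q,O \right)} = \frac{\left(-1\right) 3}{8} = \frac{1}{8} \left(-3\right) = - \frac{3}{8}$)
$Y{\left(-10 \right)} s{\left(v{\left(4 \right)},-3 \right)} + \left(\left(-19 - 49\right) + \left(8 - 18\right)\right) = \left(-5 + \sqrt{11 - 10}\right) \left(- \frac{3}{8}\right) + \left(\left(-19 - 49\right) + \left(8 - 18\right)\right) = \left(-5 + \sqrt{1}\right) \left(- \frac{3}{8}\right) - 78 = \left(-5 + 1\right) \left(- \frac{3}{8}\right) - 78 = \left(-4\right) \left(- \frac{3}{8}\right) - 78 = \frac{3}{2} - 78 = - \frac{153}{2}$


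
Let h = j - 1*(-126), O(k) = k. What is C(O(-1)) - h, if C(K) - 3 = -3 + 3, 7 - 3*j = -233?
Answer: -203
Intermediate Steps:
j = 80 (j = 7/3 - ⅓*(-233) = 7/3 + 233/3 = 80)
C(K) = 3 (C(K) = 3 + (-3 + 3) = 3 + 0 = 3)
h = 206 (h = 80 - 1*(-126) = 80 + 126 = 206)
C(O(-1)) - h = 3 - 1*206 = 3 - 206 = -203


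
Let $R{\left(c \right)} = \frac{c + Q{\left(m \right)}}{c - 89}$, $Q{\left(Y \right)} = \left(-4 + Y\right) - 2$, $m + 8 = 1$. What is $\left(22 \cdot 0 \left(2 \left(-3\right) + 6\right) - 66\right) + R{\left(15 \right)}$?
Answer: $- \frac{2443}{37} \approx -66.027$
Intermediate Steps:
$m = -7$ ($m = -8 + 1 = -7$)
$Q{\left(Y \right)} = -6 + Y$
$R{\left(c \right)} = \frac{-13 + c}{-89 + c}$ ($R{\left(c \right)} = \frac{c - 13}{c - 89} = \frac{c - 13}{-89 + c} = \frac{-13 + c}{-89 + c}$)
$\left(22 \cdot 0 \left(2 \left(-3\right) + 6\right) - 66\right) + R{\left(15 \right)} = \left(22 \cdot 0 \left(2 \left(-3\right) + 6\right) - 66\right) + \frac{-13 + 15}{-89 + 15} = \left(0 \left(-6 + 6\right) - 66\right) + \frac{1}{-74} \cdot 2 = \left(0 \cdot 0 - 66\right) - \frac{1}{37} = \left(0 - 66\right) - \frac{1}{37} = -66 - \frac{1}{37} = - \frac{2443}{37}$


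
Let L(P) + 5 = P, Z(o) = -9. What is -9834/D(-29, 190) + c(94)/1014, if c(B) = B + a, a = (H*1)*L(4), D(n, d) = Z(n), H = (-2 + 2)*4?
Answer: 554029/507 ≈ 1092.8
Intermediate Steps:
L(P) = -5 + P
H = 0 (H = 0*4 = 0)
D(n, d) = -9
a = 0 (a = (0*1)*(-5 + 4) = 0*(-1) = 0)
c(B) = B (c(B) = B + 0 = B)
-9834/D(-29, 190) + c(94)/1014 = -9834/(-9) + 94/1014 = -9834*(-⅑) + 94*(1/1014) = 3278/3 + 47/507 = 554029/507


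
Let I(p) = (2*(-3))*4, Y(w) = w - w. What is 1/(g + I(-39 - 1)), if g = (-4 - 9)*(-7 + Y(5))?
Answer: 1/67 ≈ 0.014925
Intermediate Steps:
Y(w) = 0
I(p) = -24 (I(p) = -6*4 = -24)
g = 91 (g = (-4 - 9)*(-7 + 0) = -13*(-7) = 91)
1/(g + I(-39 - 1)) = 1/(91 - 24) = 1/67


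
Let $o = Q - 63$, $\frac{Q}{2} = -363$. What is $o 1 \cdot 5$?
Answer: $-3945$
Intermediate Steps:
$Q = -726$ ($Q = 2 \left(-363\right) = -726$)
$o = -789$ ($o = -726 - 63 = -789$)
$o 1 \cdot 5 = - 789 \cdot 1 \cdot 5 = \left(-789\right) 5 = -3945$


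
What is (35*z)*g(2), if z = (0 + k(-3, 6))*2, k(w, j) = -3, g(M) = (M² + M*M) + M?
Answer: -2100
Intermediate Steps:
g(M) = M + 2*M² (g(M) = (M² + M²) + M = 2*M² + M = M + 2*M²)
z = -6 (z = (0 - 3)*2 = -3*2 = -6)
(35*z)*g(2) = (35*(-6))*(2*(1 + 2*2)) = -420*(1 + 4) = -420*5 = -210*10 = -2100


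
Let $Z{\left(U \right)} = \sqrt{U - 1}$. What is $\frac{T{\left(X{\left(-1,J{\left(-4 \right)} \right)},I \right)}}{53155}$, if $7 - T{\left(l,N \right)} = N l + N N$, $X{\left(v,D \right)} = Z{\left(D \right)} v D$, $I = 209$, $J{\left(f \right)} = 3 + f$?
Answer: $- \frac{43674}{53155} - \frac{209 i \sqrt{2}}{53155} \approx -0.82164 - 0.0055605 i$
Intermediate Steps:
$Z{\left(U \right)} = \sqrt{-1 + U}$
$X{\left(v,D \right)} = D v \sqrt{-1 + D}$ ($X{\left(v,D \right)} = \sqrt{-1 + D} v D = v \sqrt{-1 + D} D = D v \sqrt{-1 + D}$)
$T{\left(l,N \right)} = 7 - N^{2} - N l$ ($T{\left(l,N \right)} = 7 - \left(N l + N N\right) = 7 - \left(N l + N^{2}\right) = 7 - \left(N^{2} + N l\right) = 7 - N^{2} - N l$)
$\frac{T{\left(X{\left(-1,J{\left(-4 \right)} \right)},I \right)}}{53155} = \frac{7 - 209^{2} - 209 \left(3 - 4\right) \left(-1\right) \sqrt{-1 + \left(3 - 4\right)}}{53155} = \left(7 - 43681 - 209 \left(\left(-1\right) \left(-1\right) \sqrt{-1 - 1}\right)\right) \frac{1}{53155} = \left(7 - 43681 - 209 \left(\left(-1\right) \left(-1\right) \sqrt{-2}\right)\right) \frac{1}{53155} = \left(7 - 43681 - 209 \left(\left(-1\right) \left(-1\right) i \sqrt{2}\right)\right) \frac{1}{53155} = \left(7 - 43681 - 209 i \sqrt{2}\right) \frac{1}{53155} = \left(-43674 - 209 i \sqrt{2}\right) \frac{1}{53155} = - \frac{43674}{53155} - \frac{209 i \sqrt{2}}{53155}$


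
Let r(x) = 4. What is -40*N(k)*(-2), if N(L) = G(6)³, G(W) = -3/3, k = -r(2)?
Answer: -80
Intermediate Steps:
k = -4 (k = -1*4 = -4)
G(W) = -1 (G(W) = -3*⅓ = -1)
N(L) = -1 (N(L) = (-1)³ = -1)
-40*N(k)*(-2) = -40*(-1)*(-2) = 40*(-2) = -80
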